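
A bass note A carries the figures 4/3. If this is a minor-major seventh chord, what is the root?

D

The figures 4/3 mean the fifth of the chord is in the bass. If A is the fifth of a minor-major seventh chord, the root is D (chord tones D–F–A–C#).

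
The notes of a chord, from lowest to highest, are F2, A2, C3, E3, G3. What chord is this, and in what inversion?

The pitch classes F, A, C, E, G arrange in thirds as F–A–C–E–G: an F major ninth chord.
With the root (F) in the bass, the chord is in root position.

F major ninth, root position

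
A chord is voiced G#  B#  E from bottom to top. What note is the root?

E

Reordering G#, B#, E into stacked thirds gives E–G#–B#; the bottom of that stack, E, is the root.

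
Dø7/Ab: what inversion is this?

Dø7/Ab means D half-diminished seventh with Ab in the bass. Ab is the fifth of D half-diminished seventh (D–F–Ab–C), so this is second inversion.

second inversion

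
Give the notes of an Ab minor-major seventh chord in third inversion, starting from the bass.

G, Ab, Cb, Eb

The chord tones are Ab–Cb–Eb–G. With the seventh (G) lowest for third inversion: G, Ab, Cb, Eb.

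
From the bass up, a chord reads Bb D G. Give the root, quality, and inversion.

G minor, first inversion

The distinct note names are Bb, D, G. Stacked in thirds they read G–Bb–D, which is a minor triad on G.
Bb is the third of G minor; third in the bass means first inversion (figured bass 6).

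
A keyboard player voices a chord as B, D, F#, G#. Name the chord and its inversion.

The distinct note names are B, D, F#, G#. Stacked in thirds they read G#–B–D–F#, which is a half-diminished seventh chord on G#.
With the third (B) in the bass, the chord is in first inversion (figured bass 6/5).

G# half-diminished seventh, first inversion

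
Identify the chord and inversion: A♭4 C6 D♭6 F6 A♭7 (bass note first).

Db major seventh, second inversion

The distinct note names are Ab, C, Db, F. Stacked in thirds they read Db–F–Ab–C, which is a major seventh chord on Db.
The lowest note is Ab, the fifth of the chord, so this is second inversion (figured bass 4/3).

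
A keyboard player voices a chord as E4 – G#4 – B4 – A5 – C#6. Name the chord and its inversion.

A major ninth, second inversion

The pitch classes E, G#, B, A, C# arrange in thirds as A–C#–E–G#–B: an A major ninth chord.
With the fifth (E) in the bass, the chord is in second inversion.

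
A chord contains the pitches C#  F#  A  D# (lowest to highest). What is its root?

Reordering C#, F#, A, D# into stacked thirds gives D#–F#–A–C#; the bottom of that stack, D#, is the root.

D#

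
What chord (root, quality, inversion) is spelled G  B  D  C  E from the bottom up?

C major ninth, second inversion

The pitch classes G, B, D, C, E arrange in thirds as C–E–G–B–D: a C major ninth chord.
G is the fifth of C major ninth; fifth in the bass means second inversion.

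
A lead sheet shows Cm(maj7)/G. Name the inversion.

second inversion

Cm(maj7)/G means C minor-major seventh with G in the bass. G is the fifth of C minor-major seventh (C–Eb–G–B), so this is second inversion.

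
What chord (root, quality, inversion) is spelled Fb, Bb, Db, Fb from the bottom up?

Bb diminished, second inversion

The pitch classes Fb, Bb, Db arrange in thirds as Bb–Db–Fb: a Bb diminished triad.
Fb is the fifth of Bb diminished; fifth in the bass means second inversion (figured bass 6/4).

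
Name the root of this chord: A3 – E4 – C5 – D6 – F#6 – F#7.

Reordering A, E, C, D, F# into stacked thirds gives D–F#–A–C–E; the bottom of that stack, D, is the root.

D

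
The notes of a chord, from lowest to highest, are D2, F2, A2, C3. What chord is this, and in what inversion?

D minor seventh, root position

Reducing to letter names: D, F, A, C. These stack in thirds as D–F–A–C — a D minor seventh chord.
The lowest note is D, the root of the chord, so this is root position (figured bass 7).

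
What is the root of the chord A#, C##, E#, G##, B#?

Reordering A#, C##, E#, G##, B# into stacked thirds gives A#–C##–E#–G##–B#; the bottom of that stack, A#, is the root.

A#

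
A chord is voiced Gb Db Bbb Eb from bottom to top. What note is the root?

Eb

Reordering Gb, Db, Bbb, Eb into stacked thirds gives Eb–Gb–Bbb–Db; the bottom of that stack, Eb, is the root.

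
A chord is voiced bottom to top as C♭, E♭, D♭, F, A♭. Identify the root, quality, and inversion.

Db dominant ninth, third inversion

The pitch classes Cb, Eb, Db, F, Ab arrange in thirds as Db–F–Ab–Cb–Eb: a Db dominant ninth chord.
Cb is the seventh of Db dominant ninth; seventh in the bass means third inversion.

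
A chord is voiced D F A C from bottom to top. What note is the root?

D, F, A, C are the tones of a D minor seventh chord (D–F–A–C), making D the root.

D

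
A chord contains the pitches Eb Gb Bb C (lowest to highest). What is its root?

Eb, Gb, Bb, C are the tones of a C half-diminished seventh chord (C–Eb–Gb–Bb), making C the root.

C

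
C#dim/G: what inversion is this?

second inversion

C#dim/G means C# diminished with G in the bass. G is the fifth of C# diminished (C#–E–G), so this is second inversion.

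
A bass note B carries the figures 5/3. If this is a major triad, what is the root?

B

The figures 5/3 mean the root of the chord is in the bass. If B is the root of a major triad, the root is B (chord tones B–D#–F#).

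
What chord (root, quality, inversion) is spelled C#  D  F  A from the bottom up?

The distinct note names are C#, D, F, A. Stacked in thirds they read D–F–A–C#, which is a minor-major seventh chord on D.
C# is the seventh of D minor-major seventh; seventh in the bass means third inversion (figured bass 4/2).

D minor-major seventh, third inversion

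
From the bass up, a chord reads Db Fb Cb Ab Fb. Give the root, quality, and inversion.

Db minor seventh, root position

Reducing to letter names: Db, Fb, Cb, Ab. These stack in thirds as Db–Fb–Ab–Cb — a Db minor seventh chord.
With the root (Db) in the bass, the chord is in root position (figured bass 7).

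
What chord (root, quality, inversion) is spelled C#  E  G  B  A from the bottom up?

The pitch classes C#, E, G, B, A arrange in thirds as A–C#–E–G–B: an A dominant ninth chord.
The lowest note is C#, the third of the chord, so this is first inversion.

A dominant ninth, first inversion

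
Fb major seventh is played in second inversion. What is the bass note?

Fb major seventh is Fb–Ab–Cb–Eb. Second inversion places the fifth in the bass: Cb.

Cb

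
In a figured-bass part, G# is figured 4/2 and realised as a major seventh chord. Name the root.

A

The figures 4/2 mean the seventh of the chord is in the bass. If G# is the seventh of a major seventh chord, the root is A (chord tones A–C#–E–G#).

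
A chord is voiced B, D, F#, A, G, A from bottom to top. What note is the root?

G

B, D, F#, A, G are the tones of a G major ninth chord (G–B–D–F#–A), making G the root.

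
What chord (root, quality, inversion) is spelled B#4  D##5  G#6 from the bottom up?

G# augmented, first inversion

Reducing to letter names: B#, D##, G#. These stack in thirds as G#–B#–D## — a G# augmented triad.
With the third (B#) in the bass, the chord is in first inversion (figured bass 6).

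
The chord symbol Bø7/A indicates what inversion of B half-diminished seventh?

Bø7/A means B half-diminished seventh with A in the bass. A is the seventh of B half-diminished seventh (B–D–F–A), so this is third inversion.

third inversion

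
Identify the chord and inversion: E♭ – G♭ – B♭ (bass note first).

Eb minor, root position

The distinct note names are Eb, Gb, Bb. Stacked in thirds they read Eb–Gb–Bb, which is a minor triad on Eb.
With the root (Eb) in the bass, the chord is in root position (figured bass 5/3).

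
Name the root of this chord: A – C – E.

A

Reordering A, C, E into stacked thirds gives A–C–E; the bottom of that stack, A, is the root.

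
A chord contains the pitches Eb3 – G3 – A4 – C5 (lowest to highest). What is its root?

A

Eb, G, A, C are the tones of an A half-diminished seventh chord (A–C–Eb–G), making A the root.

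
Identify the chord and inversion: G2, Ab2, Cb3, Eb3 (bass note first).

Ab minor-major seventh, third inversion

The pitch classes G, Ab, Cb, Eb arrange in thirds as Ab–Cb–Eb–G: an Ab minor-major seventh chord.
The lowest note is G, the seventh of the chord, so this is third inversion (figured bass 4/2).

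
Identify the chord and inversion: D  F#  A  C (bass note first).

The distinct note names are D, F#, A, C. Stacked in thirds they read D–F#–A–C, which is a dominant seventh chord on D.
With the root (D) in the bass, the chord is in root position (figured bass 7).

D dominant seventh, root position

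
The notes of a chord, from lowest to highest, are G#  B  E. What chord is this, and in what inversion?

The distinct note names are G#, B, E. Stacked in thirds they read E–G#–B, which is a major triad on E.
The lowest note is G#, the third of the chord, so this is first inversion (figured bass 6).

E major, first inversion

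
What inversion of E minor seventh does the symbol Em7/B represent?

second inversion

Em7/B means E minor seventh with B in the bass. B is the fifth of E minor seventh (E–G–B–D), so this is second inversion.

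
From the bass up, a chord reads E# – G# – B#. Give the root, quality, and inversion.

Reducing to letter names: E#, G#, B#. These stack in thirds as E#–G#–B# — an E# minor triad.
E# is the root of E# minor; root in the bass means root position (figured bass 5/3).

E# minor, root position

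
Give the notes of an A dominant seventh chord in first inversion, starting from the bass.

C#, E, G, A

Spelling A dominant seventh: A–C#–E–G. In first inversion the third is bass, giving C#, E, G, A from the bottom.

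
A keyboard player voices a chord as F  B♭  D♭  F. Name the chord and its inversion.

Bb minor, second inversion

The distinct note names are F, Bb, Db. Stacked in thirds they read Bb–Db–F, which is a minor triad on Bb.
F is the fifth of Bb minor; fifth in the bass means second inversion (figured bass 6/4).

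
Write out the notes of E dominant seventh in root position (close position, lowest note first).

Spelling E dominant seventh: E–G#–B–D. In root position the root is bass, giving E, G#, B, D from the bottom.

E, G#, B, D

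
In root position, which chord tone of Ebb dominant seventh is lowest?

Ebb

In root position the root is lowest. For Ebb dominant seventh (Ebb–Gb–Bbb–Dbb) that is Ebb.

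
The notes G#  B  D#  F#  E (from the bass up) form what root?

The distinct letter names are G#, B, D#, F#, E. Arranged as a stack of thirds they read E–G#–B–D#–F#, so E is the root (an E major ninth chord).

E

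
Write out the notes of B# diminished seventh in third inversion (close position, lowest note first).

A, B#, D#, F#

The chord tones are B#–D#–F#–A. With the seventh (A) lowest for third inversion: A, B#, D#, F#.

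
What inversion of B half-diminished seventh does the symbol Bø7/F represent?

Bø7/F means B half-diminished seventh with F in the bass. F is the fifth of B half-diminished seventh (B–D–F–A), so this is second inversion.

second inversion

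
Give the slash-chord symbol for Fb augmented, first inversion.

First inversion of Fb augmented has the third (Ab) in the bass. As a slash chord: Fbaug/Ab.

Fbaug/Ab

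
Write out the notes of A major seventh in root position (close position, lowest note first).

Spelling A major seventh: A–C#–E–G#. In root position the root is bass, giving A, C#, E, G# from the bottom.

A, C#, E, G#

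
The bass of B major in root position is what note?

B

B major is B–D#–F#. Root position places the root in the bass: B.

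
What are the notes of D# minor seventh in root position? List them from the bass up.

D#, F#, A#, C#

The chord tones are D#–F#–A#–C#. With the root (D#) lowest for root position: D#, F#, A#, C#.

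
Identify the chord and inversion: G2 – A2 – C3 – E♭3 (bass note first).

A half-diminished seventh, third inversion

The pitch classes G, A, C, Eb arrange in thirds as A–C–Eb–G: an A half-diminished seventh chord.
G is the seventh of A half-diminished seventh; seventh in the bass means third inversion (figured bass 4/2).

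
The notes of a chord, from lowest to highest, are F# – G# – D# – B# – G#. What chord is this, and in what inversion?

G# dominant seventh, third inversion

The distinct note names are F#, G#, D#, B#. Stacked in thirds they read G#–B#–D#–F#, which is a dominant seventh chord on G#.
The lowest note is F#, the seventh of the chord, so this is third inversion (figured bass 4/2).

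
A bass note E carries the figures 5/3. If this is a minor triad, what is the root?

The figures 5/3 mean the root of the chord is in the bass. If E is the root of a minor triad, the root is E (chord tones E–G–B).

E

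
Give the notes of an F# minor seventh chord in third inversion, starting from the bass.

Spelling F# minor seventh: F#–A–C#–E. In third inversion the seventh is bass, giving E, F#, A, C# from the bottom.

E, F#, A, C#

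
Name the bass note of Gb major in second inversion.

Db

In second inversion the fifth is lowest. For Gb major (Gb–Bb–Db) that is Db.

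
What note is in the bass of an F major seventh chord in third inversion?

E

The seventh of F major seventh (F–A–C–E) is E; that is the bass in third inversion.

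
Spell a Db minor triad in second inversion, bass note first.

Spelling Db minor: Db–Fb–Ab. In second inversion the fifth is bass, giving Ab, Db, Fb from the bottom.

Ab, Db, Fb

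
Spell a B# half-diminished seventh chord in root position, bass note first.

The chord tones are B#–D#–F#–A#. With the root (B#) lowest for root position: B#, D#, F#, A#.

B#, D#, F#, A#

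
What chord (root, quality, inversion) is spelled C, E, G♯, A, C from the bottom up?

Reducing to letter names: C, E, G#, A. These stack in thirds as A–C–E–G# — an A minor-major seventh chord.
C is the third of A minor-major seventh; third in the bass means first inversion (figured bass 6/5).

A minor-major seventh, first inversion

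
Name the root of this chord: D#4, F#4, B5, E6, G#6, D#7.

E

Reordering D#, F#, B, E, G# into stacked thirds gives E–G#–B–D#–F#; the bottom of that stack, E, is the root.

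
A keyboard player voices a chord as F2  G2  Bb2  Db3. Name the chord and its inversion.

G half-diminished seventh, third inversion

The distinct note names are F, G, Bb, Db. Stacked in thirds they read G–Bb–Db–F, which is a half-diminished seventh chord on G.
With the seventh (F) in the bass, the chord is in third inversion (figured bass 4/2).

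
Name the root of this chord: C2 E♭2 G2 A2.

C, Eb, G, A are the tones of an A half-diminished seventh chord (A–C–Eb–G), making A the root.

A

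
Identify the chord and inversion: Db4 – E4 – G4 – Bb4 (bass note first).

The distinct note names are Db, E, G, Bb. Stacked in thirds they read E–G–Bb–Db, which is a diminished seventh chord on E.
The lowest note is Db, the seventh of the chord, so this is third inversion (figured bass 4/2).

E diminished seventh, third inversion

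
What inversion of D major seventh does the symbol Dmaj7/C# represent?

third inversion

Dmaj7/C# means D major seventh with C# in the bass. C# is the seventh of D major seventh (D–F#–A–C#), so this is third inversion.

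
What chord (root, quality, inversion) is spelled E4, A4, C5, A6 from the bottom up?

Reducing to letter names: E, A, C. These stack in thirds as A–C–E — an A minor triad.
The lowest note is E, the fifth of the chord, so this is second inversion (figured bass 6/4).

A minor, second inversion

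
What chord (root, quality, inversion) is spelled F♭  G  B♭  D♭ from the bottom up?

G diminished seventh, third inversion

The distinct note names are Fb, G, Bb, Db. Stacked in thirds they read G–Bb–Db–Fb, which is a diminished seventh chord on G.
The lowest note is Fb, the seventh of the chord, so this is third inversion (figured bass 4/2).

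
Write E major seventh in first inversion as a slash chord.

First inversion of E major seventh has the third (G#) in the bass. As a slash chord: Emaj7/G#.

Emaj7/G#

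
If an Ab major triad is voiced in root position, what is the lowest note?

Ab

Ab major is Ab–C–Eb. Root position places the root in the bass: Ab.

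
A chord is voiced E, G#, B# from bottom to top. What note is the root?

E

The distinct letter names are E, G#, B#. Arranged as a stack of thirds they read E–G#–B#, so E is the root (an E augmented triad).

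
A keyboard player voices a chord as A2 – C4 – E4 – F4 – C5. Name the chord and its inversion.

F major seventh, first inversion

Reducing to letter names: A, C, E, F. These stack in thirds as F–A–C–E — an F major seventh chord.
A is the third of F major seventh; third in the bass means first inversion (figured bass 6/5).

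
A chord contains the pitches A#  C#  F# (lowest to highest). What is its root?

The distinct letter names are A#, C#, F#. Arranged as a stack of thirds they read F#–A#–C#, so F# is the root (an F# major triad).

F#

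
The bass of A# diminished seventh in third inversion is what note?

In third inversion the seventh is lowest. For A# diminished seventh (A#–C#–E–G) that is G.

G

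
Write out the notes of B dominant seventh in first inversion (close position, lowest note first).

The chord tones are B–D#–F#–A. With the third (D#) lowest for first inversion: D#, F#, A, B.

D#, F#, A, B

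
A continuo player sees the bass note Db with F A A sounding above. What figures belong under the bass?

The notes Db, F, A stack in thirds as Db–F–A — a Db augmented triad. The bass Db is the root, so this is root position: figured 5/3.

5/3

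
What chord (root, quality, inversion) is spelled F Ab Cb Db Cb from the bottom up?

Db dominant seventh, first inversion

The pitch classes F, Ab, Cb, Db arrange in thirds as Db–F–Ab–Cb: a Db dominant seventh chord.
F is the third of Db dominant seventh; third in the bass means first inversion (figured bass 6/5).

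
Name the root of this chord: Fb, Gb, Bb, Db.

Reordering Fb, Gb, Bb, Db into stacked thirds gives Gb–Bb–Db–Fb; the bottom of that stack, Gb, is the root.

Gb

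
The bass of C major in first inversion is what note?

E

C major is C–E–G. First inversion places the third in the bass: E.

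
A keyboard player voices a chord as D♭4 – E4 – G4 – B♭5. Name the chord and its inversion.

E diminished seventh, third inversion

The pitch classes Db, E, G, Bb arrange in thirds as E–G–Bb–Db: an E diminished seventh chord.
The lowest note is Db, the seventh of the chord, so this is third inversion (figured bass 4/2).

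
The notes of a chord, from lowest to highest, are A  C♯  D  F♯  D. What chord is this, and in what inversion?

The pitch classes A, C#, D, F# arrange in thirds as D–F#–A–C#: a D major seventh chord.
With the fifth (A) in the bass, the chord is in second inversion (figured bass 4/3).

D major seventh, second inversion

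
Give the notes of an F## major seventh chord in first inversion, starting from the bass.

The chord tones are F##–A##–C##–E##. With the third (A##) lowest for first inversion: A##, C##, E##, F##.

A##, C##, E##, F##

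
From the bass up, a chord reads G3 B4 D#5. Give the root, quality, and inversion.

G augmented, root position

The distinct note names are G, B, D#. Stacked in thirds they read G–B–D#, which is an augmented triad on G.
With the root (G) in the bass, the chord is in root position (figured bass 5/3).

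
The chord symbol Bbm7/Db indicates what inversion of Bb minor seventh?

first inversion

Bbm7/Db means Bb minor seventh with Db in the bass. Db is the third of Bb minor seventh (Bb–Db–F–Ab), so this is first inversion.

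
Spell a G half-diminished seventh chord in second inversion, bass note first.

G half-diminished seventh is G–Bb–Db–F. Second inversion puts the fifth (Db) in the bass, with the remaining tones above: Db, F, G, Bb.

Db, F, G, Bb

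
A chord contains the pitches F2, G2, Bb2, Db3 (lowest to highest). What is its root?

G

F, G, Bb, Db are the tones of a G half-diminished seventh chord (G–Bb–Db–F), making G the root.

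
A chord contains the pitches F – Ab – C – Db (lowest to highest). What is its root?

The distinct letter names are F, Ab, C, Db. Arranged as a stack of thirds they read Db–F–Ab–C, so Db is the root (a Db major seventh chord).

Db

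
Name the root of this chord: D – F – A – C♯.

D, F, A, C# are the tones of a D minor-major seventh chord (D–F–A–C#), making D the root.

D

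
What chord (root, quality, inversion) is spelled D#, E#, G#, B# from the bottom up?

E# minor seventh, third inversion

Reducing to letter names: D#, E#, G#, B#. These stack in thirds as E#–G#–B#–D# — an E# minor seventh chord.
The lowest note is D#, the seventh of the chord, so this is third inversion (figured bass 4/2).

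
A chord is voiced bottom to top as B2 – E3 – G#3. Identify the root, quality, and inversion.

The pitch classes B, E, G# arrange in thirds as E–G#–B: an E major triad.
B is the fifth of E major; fifth in the bass means second inversion (figured bass 6/4).

E major, second inversion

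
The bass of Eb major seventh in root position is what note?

Eb major seventh is Eb–G–Bb–D. Root position places the root in the bass: Eb.

Eb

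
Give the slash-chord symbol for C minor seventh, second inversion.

Cm7/G

Second inversion of C minor seventh has the fifth (G) in the bass. As a slash chord: Cm7/G.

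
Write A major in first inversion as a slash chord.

A/C#

First inversion of A major has the third (C#) in the bass. As a slash chord: A/C#.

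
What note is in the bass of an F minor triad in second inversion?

The fifth of F minor (F–Ab–C) is C; that is the bass in second inversion.

C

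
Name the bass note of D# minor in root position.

The root of D# minor (D#–F#–A#) is D#; that is the bass in root position.

D#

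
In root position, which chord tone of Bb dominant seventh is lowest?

Bb

The root of Bb dominant seventh (Bb–D–F–Ab) is Bb; that is the bass in root position.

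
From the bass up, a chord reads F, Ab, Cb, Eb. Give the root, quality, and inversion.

Reducing to letter names: F, Ab, Cb, Eb. These stack in thirds as F–Ab–Cb–Eb — an F half-diminished seventh chord.
With the root (F) in the bass, the chord is in root position (figured bass 7).

F half-diminished seventh, root position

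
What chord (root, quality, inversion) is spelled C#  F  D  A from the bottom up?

The pitch classes C#, F, D, A arrange in thirds as D–F–A–C#: a D minor-major seventh chord.
C# is the seventh of D minor-major seventh; seventh in the bass means third inversion (figured bass 4/2).

D minor-major seventh, third inversion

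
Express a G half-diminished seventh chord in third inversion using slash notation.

Third inversion of G half-diminished seventh has the seventh (F) in the bass. As a slash chord: Gø7/F.

Gø7/F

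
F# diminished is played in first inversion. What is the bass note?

F# diminished is F#–A–C. First inversion places the third in the bass: A.

A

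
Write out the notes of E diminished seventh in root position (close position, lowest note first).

E, G, Bb, Db

Spelling E diminished seventh: E–G–Bb–Db. In root position the root is bass, giving E, G, Bb, Db from the bottom.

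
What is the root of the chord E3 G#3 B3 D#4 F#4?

E

The distinct letter names are E, G#, B, D#, F#. Arranged as a stack of thirds they read E–G#–B–D#–F#, so E is the root (an E major ninth chord).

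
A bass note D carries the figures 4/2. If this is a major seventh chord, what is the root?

Eb

The figures 4/2 mean the seventh of the chord is in the bass. If D is the seventh of a major seventh chord, the root is Eb (chord tones Eb–G–Bb–D).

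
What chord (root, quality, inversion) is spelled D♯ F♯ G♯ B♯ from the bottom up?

G# dominant seventh, second inversion

The distinct note names are D#, F#, G#, B#. Stacked in thirds they read G#–B#–D#–F#, which is a dominant seventh chord on G#.
The lowest note is D#, the fifth of the chord, so this is second inversion (figured bass 4/3).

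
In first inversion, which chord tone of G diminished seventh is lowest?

Bb

In first inversion the third is lowest. For G diminished seventh (G–Bb–Db–Fb) that is Bb.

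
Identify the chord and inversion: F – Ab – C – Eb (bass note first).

Reducing to letter names: F, Ab, C, Eb. These stack in thirds as F–Ab–C–Eb — an F minor seventh chord.
F is the root of F minor seventh; root in the bass means root position (figured bass 7).

F minor seventh, root position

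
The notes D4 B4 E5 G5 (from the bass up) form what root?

E

D, B, E, G are the tones of an E minor seventh chord (E–G–B–D), making E the root.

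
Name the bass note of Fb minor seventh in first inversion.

The third of Fb minor seventh (Fb–Abb–Cb–Ebb) is Abb; that is the bass in first inversion.

Abb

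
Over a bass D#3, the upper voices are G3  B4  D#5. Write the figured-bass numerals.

6/4

The notes D#, G, B stack in thirds as G–B–D# — a G augmented triad. The bass D# is the fifth, so this is second inversion: figured 6/4.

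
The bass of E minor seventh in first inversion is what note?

E minor seventh is E–G–B–D. First inversion places the third in the bass: G.

G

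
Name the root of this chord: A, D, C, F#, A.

D

A, D, C, F# are the tones of a D dominant seventh chord (D–F#–A–C), making D the root.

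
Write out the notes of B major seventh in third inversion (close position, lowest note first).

Spelling B major seventh: B–D#–F#–A#. In third inversion the seventh is bass, giving A#, B, D#, F# from the bottom.

A#, B, D#, F#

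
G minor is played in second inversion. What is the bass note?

G minor is G–Bb–D. Second inversion places the fifth in the bass: D.

D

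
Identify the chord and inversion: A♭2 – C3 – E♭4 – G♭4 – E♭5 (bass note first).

The distinct note names are Ab, C, Eb, Gb. Stacked in thirds they read Ab–C–Eb–Gb, which is a dominant seventh chord on Ab.
With the root (Ab) in the bass, the chord is in root position (figured bass 7).

Ab dominant seventh, root position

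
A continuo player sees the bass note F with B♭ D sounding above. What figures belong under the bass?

The notes F, Bb, D stack in thirds as Bb–D–F — a Bb major triad. The bass F is the fifth, so this is second inversion: figured 6/4.

6/4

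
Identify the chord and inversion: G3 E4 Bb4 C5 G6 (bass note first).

The pitch classes G, E, Bb, C arrange in thirds as C–E–G–Bb: a C dominant seventh chord.
The lowest note is G, the fifth of the chord, so this is second inversion (figured bass 4/3).

C dominant seventh, second inversion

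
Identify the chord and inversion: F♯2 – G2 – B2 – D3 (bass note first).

G major seventh, third inversion

Reducing to letter names: F#, G, B, D. These stack in thirds as G–B–D–F# — a G major seventh chord.
The lowest note is F#, the seventh of the chord, so this is third inversion (figured bass 4/2).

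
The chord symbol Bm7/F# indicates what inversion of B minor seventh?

second inversion

Bm7/F# means B minor seventh with F# in the bass. F# is the fifth of B minor seventh (B–D–F#–A), so this is second inversion.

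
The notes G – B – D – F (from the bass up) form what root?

G

G, B, D, F are the tones of a G dominant seventh chord (G–B–D–F), making G the root.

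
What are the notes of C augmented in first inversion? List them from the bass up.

E, G#, C

The chord tones are C–E–G#. With the third (E) lowest for first inversion: E, G#, C.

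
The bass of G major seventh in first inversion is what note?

The third of G major seventh (G–B–D–F#) is B; that is the bass in first inversion.

B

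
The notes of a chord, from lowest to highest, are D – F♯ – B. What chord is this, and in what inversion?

B minor, first inversion

Reducing to letter names: D, F#, B. These stack in thirds as B–D–F# — a B minor triad.
D is the third of B minor; third in the bass means first inversion (figured bass 6).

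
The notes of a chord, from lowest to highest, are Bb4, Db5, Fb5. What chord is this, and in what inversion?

The distinct note names are Bb, Db, Fb. Stacked in thirds they read Bb–Db–Fb, which is a diminished triad on Bb.
The lowest note is Bb, the root of the chord, so this is root position (figured bass 5/3).

Bb diminished, root position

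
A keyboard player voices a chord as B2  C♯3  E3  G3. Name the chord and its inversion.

C# half-diminished seventh, third inversion

The distinct note names are B, C#, E, G. Stacked in thirds they read C#–E–G–B, which is a half-diminished seventh chord on C#.
The lowest note is B, the seventh of the chord, so this is third inversion (figured bass 4/2).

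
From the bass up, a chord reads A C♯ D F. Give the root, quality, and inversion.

D minor-major seventh, second inversion

The pitch classes A, C#, D, F arrange in thirds as D–F–A–C#: a D minor-major seventh chord.
A is the fifth of D minor-major seventh; fifth in the bass means second inversion (figured bass 4/3).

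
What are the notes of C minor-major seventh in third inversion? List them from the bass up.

B, C, Eb, G

C minor-major seventh is C–Eb–G–B. Third inversion puts the seventh (B) in the bass, with the remaining tones above: B, C, Eb, G.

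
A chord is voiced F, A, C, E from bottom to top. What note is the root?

F

Reordering F, A, C, E into stacked thirds gives F–A–C–E; the bottom of that stack, F, is the root.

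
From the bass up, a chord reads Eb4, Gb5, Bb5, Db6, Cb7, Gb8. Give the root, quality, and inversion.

Cb major ninth, first inversion

The distinct note names are Eb, Gb, Bb, Db, Cb. Stacked in thirds they read Cb–Eb–Gb–Bb–Db, which is a major ninth chord on Cb.
Eb is the third of Cb major ninth; third in the bass means first inversion.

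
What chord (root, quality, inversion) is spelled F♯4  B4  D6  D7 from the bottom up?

The distinct note names are F#, B, D. Stacked in thirds they read B–D–F#, which is a minor triad on B.
F# is the fifth of B minor; fifth in the bass means second inversion (figured bass 6/4).

B minor, second inversion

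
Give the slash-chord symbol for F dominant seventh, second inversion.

F7/C

Second inversion of F dominant seventh has the fifth (C) in the bass. As a slash chord: F7/C.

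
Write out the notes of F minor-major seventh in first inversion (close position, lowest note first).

Ab, C, E, F

F minor-major seventh is F–Ab–C–E. First inversion puts the third (Ab) in the bass, with the remaining tones above: Ab, C, E, F.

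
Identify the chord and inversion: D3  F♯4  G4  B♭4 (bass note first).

The pitch classes D, F#, G, Bb arrange in thirds as G–Bb–D–F#: a G minor-major seventh chord.
With the fifth (D) in the bass, the chord is in second inversion (figured bass 4/3).

G minor-major seventh, second inversion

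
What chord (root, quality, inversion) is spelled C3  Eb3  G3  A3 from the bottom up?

A half-diminished seventh, first inversion

Reducing to letter names: C, Eb, G, A. These stack in thirds as A–C–Eb–G — an A half-diminished seventh chord.
The lowest note is C, the third of the chord, so this is first inversion (figured bass 6/5).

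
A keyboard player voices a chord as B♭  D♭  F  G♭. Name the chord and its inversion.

Gb major seventh, first inversion

The pitch classes Bb, Db, F, Gb arrange in thirds as Gb–Bb–Db–F: a Gb major seventh chord.
Bb is the third of Gb major seventh; third in the bass means first inversion (figured bass 6/5).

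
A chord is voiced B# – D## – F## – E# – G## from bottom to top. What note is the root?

E#

The distinct letter names are B#, D##, F##, E#, G##. Arranged as a stack of thirds they read E#–G##–B#–D##–F##, so E# is the root (an E# major ninth chord).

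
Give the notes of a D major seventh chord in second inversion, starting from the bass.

A, C#, D, F#

The chord tones are D–F#–A–C#. With the fifth (A) lowest for second inversion: A, C#, D, F#.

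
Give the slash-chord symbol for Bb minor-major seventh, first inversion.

Bbm(maj7)/Db

First inversion of Bb minor-major seventh has the third (Db) in the bass. As a slash chord: Bbm(maj7)/Db.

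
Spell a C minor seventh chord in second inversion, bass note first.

G, Bb, C, Eb

C minor seventh is C–Eb–G–Bb. Second inversion puts the fifth (G) in the bass, with the remaining tones above: G, Bb, C, Eb.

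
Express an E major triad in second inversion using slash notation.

Second inversion of E major has the fifth (B) in the bass. As a slash chord: E/B.

E/B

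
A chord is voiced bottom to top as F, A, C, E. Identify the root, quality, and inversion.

Reducing to letter names: F, A, C, E. These stack in thirds as F–A–C–E — an F major seventh chord.
The lowest note is F, the root of the chord, so this is root position (figured bass 7).

F major seventh, root position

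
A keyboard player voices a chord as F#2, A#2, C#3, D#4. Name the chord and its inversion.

D# minor seventh, first inversion

The pitch classes F#, A#, C#, D# arrange in thirds as D#–F#–A#–C#: a D# minor seventh chord.
F# is the third of D# minor seventh; third in the bass means first inversion (figured bass 6/5).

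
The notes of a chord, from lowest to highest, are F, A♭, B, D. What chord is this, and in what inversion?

Reducing to letter names: F, Ab, B, D. These stack in thirds as B–D–F–Ab — a B diminished seventh chord.
F is the fifth of B diminished seventh; fifth in the bass means second inversion (figured bass 4/3).

B diminished seventh, second inversion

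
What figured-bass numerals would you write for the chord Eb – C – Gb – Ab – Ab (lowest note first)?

4/3

The notes Eb, C, Gb, Ab stack in thirds as Ab–C–Eb–Gb — an Ab dominant seventh chord. The bass Eb is the fifth, so this is second inversion: figured 4/3.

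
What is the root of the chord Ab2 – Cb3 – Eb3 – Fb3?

Ab, Cb, Eb, Fb are the tones of an Fb major seventh chord (Fb–Ab–Cb–Eb), making Fb the root.

Fb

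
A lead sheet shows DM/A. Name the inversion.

second inversion

DM/A means D major with A in the bass. A is the fifth of D major (D–F#–A), so this is second inversion.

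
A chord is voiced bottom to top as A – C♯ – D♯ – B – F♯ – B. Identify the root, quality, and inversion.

B dominant ninth, third inversion

Reducing to letter names: A, C#, D#, B, F#. These stack in thirds as B–D#–F#–A–C# — a B dominant ninth chord.
The lowest note is A, the seventh of the chord, so this is third inversion.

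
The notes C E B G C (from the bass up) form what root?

C, E, B, G are the tones of a C major seventh chord (C–E–G–B), making C the root.

C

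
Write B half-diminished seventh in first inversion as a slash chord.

Bø7/D

First inversion of B half-diminished seventh has the third (D) in the bass. As a slash chord: Bø7/D.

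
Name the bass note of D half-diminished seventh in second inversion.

D half-diminished seventh is D–F–Ab–C. Second inversion places the fifth in the bass: Ab.

Ab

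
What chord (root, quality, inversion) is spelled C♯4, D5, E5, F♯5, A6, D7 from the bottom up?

D major ninth, third inversion

Reducing to letter names: C#, D, E, F#, A. These stack in thirds as D–F#–A–C#–E — a D major ninth chord.
With the seventh (C#) in the bass, the chord is in third inversion.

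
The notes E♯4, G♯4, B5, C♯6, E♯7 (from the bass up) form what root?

C#

Reordering E#, G#, B, C# into stacked thirds gives C#–E#–G#–B; the bottom of that stack, C#, is the root.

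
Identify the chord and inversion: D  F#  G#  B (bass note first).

G# half-diminished seventh, second inversion

Reducing to letter names: D, F#, G#, B. These stack in thirds as G#–B–D–F# — a G# half-diminished seventh chord.
D is the fifth of G# half-diminished seventh; fifth in the bass means second inversion (figured bass 4/3).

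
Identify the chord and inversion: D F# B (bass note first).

B minor, first inversion

Reducing to letter names: D, F#, B. These stack in thirds as B–D–F# — a B minor triad.
The lowest note is D, the third of the chord, so this is first inversion (figured bass 6).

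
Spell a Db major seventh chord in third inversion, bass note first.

Spelling Db major seventh: Db–F–Ab–C. In third inversion the seventh is bass, giving C, Db, F, Ab from the bottom.

C, Db, F, Ab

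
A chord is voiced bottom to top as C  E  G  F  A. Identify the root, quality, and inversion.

The distinct note names are C, E, G, F, A. Stacked in thirds they read F–A–C–E–G, which is a major ninth chord on F.
The lowest note is C, the fifth of the chord, so this is second inversion.

F major ninth, second inversion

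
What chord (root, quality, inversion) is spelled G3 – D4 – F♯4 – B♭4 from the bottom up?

The pitch classes G, D, F#, Bb arrange in thirds as G–Bb–D–F#: a G minor-major seventh chord.
G is the root of G minor-major seventh; root in the bass means root position (figured bass 7).

G minor-major seventh, root position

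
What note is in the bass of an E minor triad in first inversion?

G

The third of E minor (E–G–B) is G; that is the bass in first inversion.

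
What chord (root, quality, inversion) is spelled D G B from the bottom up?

Reducing to letter names: D, G, B. These stack in thirds as G–B–D — a G major triad.
D is the fifth of G major; fifth in the bass means second inversion (figured bass 6/4).

G major, second inversion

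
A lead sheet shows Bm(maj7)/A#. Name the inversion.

third inversion

Bm(maj7)/A# means B minor-major seventh with A# in the bass. A# is the seventh of B minor-major seventh (B–D–F#–A#), so this is third inversion.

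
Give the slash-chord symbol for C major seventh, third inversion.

Cmaj7/B

Third inversion of C major seventh has the seventh (B) in the bass. As a slash chord: Cmaj7/B.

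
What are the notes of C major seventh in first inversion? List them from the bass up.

E, G, B, C

C major seventh is C–E–G–B. First inversion puts the third (E) in the bass, with the remaining tones above: E, G, B, C.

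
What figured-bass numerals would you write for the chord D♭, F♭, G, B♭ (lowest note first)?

The notes Db, Fb, G, Bb stack in thirds as G–Bb–Db–Fb — a G diminished seventh chord. The bass Db is the fifth, so this is second inversion: figured 4/3.

4/3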